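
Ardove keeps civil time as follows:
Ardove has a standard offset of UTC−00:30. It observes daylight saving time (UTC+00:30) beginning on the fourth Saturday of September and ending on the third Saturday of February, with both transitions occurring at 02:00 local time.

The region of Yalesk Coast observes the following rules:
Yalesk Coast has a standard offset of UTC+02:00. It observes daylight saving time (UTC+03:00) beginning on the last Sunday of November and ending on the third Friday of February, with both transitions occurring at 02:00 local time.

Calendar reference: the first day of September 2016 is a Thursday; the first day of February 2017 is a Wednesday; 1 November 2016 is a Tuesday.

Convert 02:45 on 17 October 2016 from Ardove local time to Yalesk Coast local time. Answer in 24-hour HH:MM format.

1 September 2016 is a Thursday, so the first Saturday is September 3 and the fourth is September 24.
1 February 2017 is a Wednesday, so the first Saturday is February 4 and the third is February 18.
17 October 2016 lies within the daylight-saving period (24 September 2016 – 18 February 2017), so Ardove is on daylight time, UTC+00:30.
02:45 Ardove − 0h30m = 02:15 UTC.
1 November 2016 is a Tuesday, so Sundays fall on 6, 13, 20, 27; the last is November 27.
1 February 2017 is a Wednesday, so the first Friday is February 3 and the third is February 17.
At the standard offset (UTC+02:00), 02:15 UTC + 2h = 04:15 Yalesk Coast standard time.
The standard-time date in Yalesk Coast, 17 October 2016, does not fall between 27 November 2016 and 17 February 2017, so daylight saving is not in effect and Yalesk Coast is at UTC+02:00.
02:15 UTC + 2h = 04:15 Yalesk Coast.

04:15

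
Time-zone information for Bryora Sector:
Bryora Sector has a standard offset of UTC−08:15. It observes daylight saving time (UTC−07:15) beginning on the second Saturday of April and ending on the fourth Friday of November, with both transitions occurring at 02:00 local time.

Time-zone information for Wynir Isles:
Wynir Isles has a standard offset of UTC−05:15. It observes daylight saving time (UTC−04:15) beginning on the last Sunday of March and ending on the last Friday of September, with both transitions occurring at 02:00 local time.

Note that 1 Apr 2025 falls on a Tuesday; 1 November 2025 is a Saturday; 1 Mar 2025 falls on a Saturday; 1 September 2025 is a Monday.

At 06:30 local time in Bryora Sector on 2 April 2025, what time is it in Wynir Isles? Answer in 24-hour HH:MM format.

10:30

1 April 2025 is a Tuesday, so the first Saturday is April 5 and the second is April 12.
1 November 2025 is a Saturday, so the first Friday is November 7 and the fourth is November 28.
2 April 2025 is outside the daylight-saving period (12 April – 28 November), so Bryora Sector is on standard time, UTC−08:15.
06:30 Bryora Sector + 8h15m = 14:45 UTC.
1 March 2025 is a Saturday, so Sundays fall on 2, 9, 16, 23, 30; the last is March 30.
1 September 2025 is a Monday, so Fridays fall on 5, 12, 19, 26; the last is September 26.
At the standard offset (UTC−05:15), 14:45 UTC − 5h15m = 09:30 Wynir Isles standard time.
The standard-time date in Wynir Isles, 2 April 2025, falls between 30 March and 26 September, so daylight saving is in effect and Wynir Isles is at UTC−04:15.
14:45 UTC − 4h15m = 10:30 Wynir Isles.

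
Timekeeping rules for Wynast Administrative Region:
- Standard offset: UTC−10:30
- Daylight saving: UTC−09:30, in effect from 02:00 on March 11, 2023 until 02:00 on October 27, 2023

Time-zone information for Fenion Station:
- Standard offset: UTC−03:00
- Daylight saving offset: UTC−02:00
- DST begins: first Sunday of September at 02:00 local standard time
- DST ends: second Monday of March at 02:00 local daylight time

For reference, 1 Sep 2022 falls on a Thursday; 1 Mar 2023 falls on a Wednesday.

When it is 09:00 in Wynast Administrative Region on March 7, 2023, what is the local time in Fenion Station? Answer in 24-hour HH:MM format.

17:30

Daylight saving runs 11 March – 27 October; March 7, 2023 is outside that window, so Wynast Administrative Region is on standard time at UTC−10:30.
09:00 Wynast Administrative Region + 10h30m = 19:30 UTC.
1 September 2022 is a Thursday, so the first Sunday is September 4.
1 March 2023 is a Wednesday, so the first Monday is March 6 and the second is March 13.
At the standard offset (UTC−03:00), 19:30 UTC − 3h = 16:30 Fenion Station standard time.
The standard-time date in Fenion Station, March 7, 2023, falls between 4 September 2022 and 13 March 2023, so daylight saving is in effect and Fenion Station is at UTC−02:00.
19:30 UTC − 2h = 17:30 Fenion Station.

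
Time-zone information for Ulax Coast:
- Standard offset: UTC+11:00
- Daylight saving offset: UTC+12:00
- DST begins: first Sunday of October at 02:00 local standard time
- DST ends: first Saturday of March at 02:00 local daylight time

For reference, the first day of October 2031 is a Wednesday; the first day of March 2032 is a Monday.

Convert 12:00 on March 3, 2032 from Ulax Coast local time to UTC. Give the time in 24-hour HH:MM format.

00:00

1 October 2031 is a Wednesday, so the first Sunday is October 5.
1 March 2032 is a Monday, so the first Saturday is March 6.
March 3, 2032 lies within the daylight-saving period (5 October 2031 – 6 March 2032), so Ulax Coast is on daylight time, UTC+12:00.
12:00 local − 12h = 00:00 UTC.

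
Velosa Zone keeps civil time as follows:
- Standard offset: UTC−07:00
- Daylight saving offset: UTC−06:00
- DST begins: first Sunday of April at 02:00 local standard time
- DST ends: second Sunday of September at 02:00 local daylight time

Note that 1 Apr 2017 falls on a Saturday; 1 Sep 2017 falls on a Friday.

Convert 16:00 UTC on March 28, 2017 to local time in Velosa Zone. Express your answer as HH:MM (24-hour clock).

1 April 2017 is a Saturday, so the first Sunday is April 2.
1 September 2017 is a Friday, so the first Sunday is September 3 and the second is September 10.
At the standard offset (UTC−07:00), 16:00 UTC − 7h = 09:00 Velosa Zone standard time.
Daylight saving runs 2 April – 10 September; the standard-time date in Velosa Zone, March 28, 2017, is outside that window, so Velosa Zone is on standard time at UTC−07:00.
16:00 UTC − 7h = 09:00 local.

09:00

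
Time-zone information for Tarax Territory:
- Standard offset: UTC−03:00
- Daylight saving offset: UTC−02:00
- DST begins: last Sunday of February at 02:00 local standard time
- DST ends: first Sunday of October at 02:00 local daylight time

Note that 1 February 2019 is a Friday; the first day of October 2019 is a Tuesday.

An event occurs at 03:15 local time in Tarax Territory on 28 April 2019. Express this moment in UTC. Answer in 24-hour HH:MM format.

1 February 2019 is a Friday, so Sundays fall on 3, 10, 17, 24; the last is February 24.
1 October 2019 is a Tuesday, so the first Sunday is October 6.
Daylight saving runs 24 February – 6 October; 28 April 2019 is inside that window, so Tarax Territory is at UTC−02:00.
03:15 local + 2h = 05:15 UTC.

05:15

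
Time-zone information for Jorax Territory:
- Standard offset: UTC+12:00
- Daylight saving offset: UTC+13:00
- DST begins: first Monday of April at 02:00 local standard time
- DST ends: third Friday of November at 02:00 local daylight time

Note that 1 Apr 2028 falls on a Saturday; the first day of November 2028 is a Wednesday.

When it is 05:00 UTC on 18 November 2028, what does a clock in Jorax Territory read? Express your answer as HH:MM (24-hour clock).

1 April 2028 is a Saturday, so the first Monday is April 3.
1 November 2028 is a Wednesday, so the first Friday is November 3 and the third is November 17.
At the standard offset (UTC+12:00), 05:00 UTC + 12h = 17:00 Jorax Territory standard time.
Daylight saving runs 3 April – 17 November; the standard-time date in Jorax Territory, 18 November 2028, is outside that window, so Jorax Territory is on standard time at UTC+12:00.
05:00 UTC + 12h = 17:00 local.

17:00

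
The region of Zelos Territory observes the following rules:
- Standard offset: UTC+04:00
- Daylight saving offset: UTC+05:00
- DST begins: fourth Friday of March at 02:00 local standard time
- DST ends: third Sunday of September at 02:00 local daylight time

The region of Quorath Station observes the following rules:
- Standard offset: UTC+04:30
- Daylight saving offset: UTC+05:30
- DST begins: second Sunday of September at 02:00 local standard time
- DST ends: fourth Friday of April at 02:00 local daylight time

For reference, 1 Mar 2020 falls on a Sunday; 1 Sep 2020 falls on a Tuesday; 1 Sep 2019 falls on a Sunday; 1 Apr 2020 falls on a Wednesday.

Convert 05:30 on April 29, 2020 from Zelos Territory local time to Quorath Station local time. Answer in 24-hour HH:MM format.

05:00

1 March 2020 is a Sunday, so the first Friday is March 6 and the fourth is March 27.
1 September 2020 is a Tuesday, so the first Sunday is September 6 and the third is September 20.
Daylight saving runs 27 March – 20 September; April 29, 2020 is inside that window, so Zelos Territory is at UTC+05:00.
05:30 Zelos Territory − 5h = 00:30 UTC.
1 September 2019 is a Sunday, so the first Sunday is September 1 and the second is September 8.
1 April 2020 is a Wednesday, so the first Friday is April 3 and the fourth is April 24.
At the standard offset (UTC+04:30), 00:30 UTC + 4h30m = 05:00 Quorath Station standard time.
Daylight saving runs 8 September 2019 – 24 April 2020; the standard-time date in Quorath Station, April 29, 2020, is outside that window, so Quorath Station is on standard time at UTC+04:30.
00:30 UTC + 4h30m = 05:00 Quorath Station.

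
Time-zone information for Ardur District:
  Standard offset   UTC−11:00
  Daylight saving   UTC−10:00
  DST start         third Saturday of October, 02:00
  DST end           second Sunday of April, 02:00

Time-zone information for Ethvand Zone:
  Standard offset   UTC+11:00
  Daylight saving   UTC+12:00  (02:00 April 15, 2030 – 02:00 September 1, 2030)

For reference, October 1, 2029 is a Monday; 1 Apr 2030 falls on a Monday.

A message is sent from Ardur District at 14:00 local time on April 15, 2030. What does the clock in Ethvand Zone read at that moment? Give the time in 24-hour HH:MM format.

1 October 2029 is a Monday, so the first Saturday is October 6 and the third is October 20.
1 April 2030 is a Monday, so the first Sunday is April 7 and the second is April 14.
Daylight saving runs 20 October 2029 – 14 April 2030; April 15, 2030 is outside that window, so Ardur District is on standard time at UTC−11:00.
14:00 Ardur District + 11h = 01:00 UTC (rolling into the next day, 16 April 2030).
At the standard offset (UTC+11:00), 01:00 UTC + 11h = 12:00 Ethvand Zone standard time.
The standard-time date in Ethvand Zone, April 16, 2030, falls between 15 April and 1 September, so daylight saving is in effect and Ethvand Zone is at UTC+12:00.
01:00 UTC + 12h = 13:00 Ethvand Zone.

13:00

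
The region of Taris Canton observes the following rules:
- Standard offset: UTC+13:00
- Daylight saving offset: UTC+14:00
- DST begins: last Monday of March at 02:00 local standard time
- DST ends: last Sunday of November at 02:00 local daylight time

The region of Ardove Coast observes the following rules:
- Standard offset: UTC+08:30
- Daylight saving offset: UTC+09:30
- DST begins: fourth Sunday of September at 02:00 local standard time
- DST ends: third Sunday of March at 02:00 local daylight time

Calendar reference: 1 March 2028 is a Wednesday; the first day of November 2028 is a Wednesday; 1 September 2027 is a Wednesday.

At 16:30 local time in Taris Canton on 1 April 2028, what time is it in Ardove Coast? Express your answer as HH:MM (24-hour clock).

1 March 2028 is a Wednesday, so Mondays fall on 6, 13, 20, 27; the last is March 27.
1 November 2028 is a Wednesday, so Sundays fall on 5, 12, 19, 26; the last is November 26.
1 April 2028 lies within the daylight-saving period (27 March – 26 November), so Taris Canton is on daylight time, UTC+14:00.
16:30 Taris Canton − 14h = 02:30 UTC.
1 September 2027 is a Wednesday, so the first Sunday is September 5 and the fourth is September 26.
1 March 2028 is a Wednesday, so the first Sunday is March 5 and the third is March 19.
At the standard offset (UTC+08:30), 02:30 UTC + 8h30m = 11:00 Ardove Coast standard time.
The standard-time date in Ardove Coast, 1 April 2028, is outside the daylight-saving period (26 September 2027 – 19 March 2028), so Ardove Coast is on standard time, UTC+08:30.
02:30 UTC + 8h30m = 11:00 Ardove Coast.

11:00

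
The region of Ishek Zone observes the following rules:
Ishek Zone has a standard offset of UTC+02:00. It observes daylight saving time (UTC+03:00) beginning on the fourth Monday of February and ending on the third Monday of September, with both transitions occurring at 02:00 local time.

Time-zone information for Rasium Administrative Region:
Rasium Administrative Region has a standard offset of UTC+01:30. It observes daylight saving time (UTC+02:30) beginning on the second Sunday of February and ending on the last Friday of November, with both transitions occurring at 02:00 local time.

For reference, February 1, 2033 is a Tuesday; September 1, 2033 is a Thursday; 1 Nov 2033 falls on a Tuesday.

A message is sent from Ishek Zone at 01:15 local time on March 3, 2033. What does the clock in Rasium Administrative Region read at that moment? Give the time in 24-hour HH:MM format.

1 February 2033 is a Tuesday, so the first Monday is February 7 and the fourth is February 28.
1 September 2033 is a Thursday, so the first Monday is September 5 and the third is September 19.
Daylight saving runs 28 February – 19 September; March 3, 2033 is inside that window, so Ishek Zone is at UTC+03:00.
01:15 Ishek Zone − 3h = 22:15 UTC (rolling into the previous day, 2 March 2033).
1 February 2033 is a Tuesday, so the first Sunday is February 6 and the second is February 13.
1 November 2033 is a Tuesday, so Fridays fall on 4, 11, 18, 25; the last is November 25.
At the standard offset (UTC+01:30), 22:15 UTC + 1h30m = 23:45 Rasium Administrative Region standard time.
Daylight saving runs 13 February – 25 November; the standard-time date in Rasium Administrative Region, March 2, 2033, is inside that window, so Rasium Administrative Region is at UTC+02:30.
22:15 UTC + 2h30m = 00:45 Rasium Administrative Region (rolling into the next day, 3 March 2033).

00:45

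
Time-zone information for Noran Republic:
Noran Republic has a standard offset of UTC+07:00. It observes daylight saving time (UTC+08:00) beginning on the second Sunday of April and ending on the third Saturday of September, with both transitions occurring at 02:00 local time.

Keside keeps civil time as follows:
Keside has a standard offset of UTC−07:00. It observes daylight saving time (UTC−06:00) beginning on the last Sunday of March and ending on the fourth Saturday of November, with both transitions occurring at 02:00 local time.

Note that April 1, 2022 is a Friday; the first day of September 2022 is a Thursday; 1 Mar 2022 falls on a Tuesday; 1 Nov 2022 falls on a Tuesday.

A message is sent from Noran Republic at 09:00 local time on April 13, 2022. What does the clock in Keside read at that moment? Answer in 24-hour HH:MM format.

19:00

1 April 2022 is a Friday, so the first Sunday is April 3 and the second is April 10.
1 September 2022 is a Thursday, so the first Saturday is September 3 and the third is September 17.
Daylight saving runs 10 April – 17 September; April 13, 2022 is inside that window, so Noran Republic is at UTC+08:00.
09:00 Noran Republic − 8h = 01:00 UTC.
1 March 2022 is a Tuesday, so Sundays fall on 6, 13, 20, 27; the last is March 27.
1 November 2022 is a Tuesday, so the first Saturday is November 5 and the fourth is November 26.
At the standard offset (UTC−07:00), 01:00 UTC − 7h = 18:00 Keside standard time (rolling into the previous day, 12 April 2022).
The standard-time date in Keside, April 12, 2022, falls between 27 March and 26 November, so daylight saving is in effect and Keside is at UTC−06:00.
01:00 UTC − 6h = 19:00 Keside (rolling into the previous day, 12 April 2022).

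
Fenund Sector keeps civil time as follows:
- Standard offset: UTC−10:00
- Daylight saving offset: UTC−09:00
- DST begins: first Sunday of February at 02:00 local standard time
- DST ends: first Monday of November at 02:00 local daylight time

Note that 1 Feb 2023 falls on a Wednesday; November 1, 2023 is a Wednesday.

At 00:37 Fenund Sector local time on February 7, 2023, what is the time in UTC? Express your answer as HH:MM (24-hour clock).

1 February 2023 is a Wednesday, so the first Sunday is February 5.
1 November 2023 is a Wednesday, so the first Monday is November 6.
Daylight saving runs 5 February – 6 November; February 7, 2023 is inside that window, so Fenund Sector is at UTC−09:00.
00:37 local + 9h = 09:37 UTC.

09:37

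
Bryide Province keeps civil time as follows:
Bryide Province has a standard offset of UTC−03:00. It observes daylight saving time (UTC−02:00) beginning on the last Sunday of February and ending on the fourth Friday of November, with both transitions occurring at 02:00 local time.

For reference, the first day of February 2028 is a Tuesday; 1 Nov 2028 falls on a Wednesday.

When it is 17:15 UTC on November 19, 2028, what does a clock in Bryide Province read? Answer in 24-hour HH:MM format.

15:15

1 February 2028 is a Tuesday, so Sundays fall on 6, 13, 20, 27; the last is February 27.
1 November 2028 is a Wednesday, so the first Friday is November 3 and the fourth is November 24.
At the standard offset (UTC−03:00), 17:15 UTC − 3h = 14:15 Bryide Province standard time.
The standard-time date in Bryide Province, November 19, 2028, lies within the daylight-saving period (27 February – 24 November), so Bryide Province is on daylight time, UTC−02:00.
17:15 UTC − 2h = 15:15 local.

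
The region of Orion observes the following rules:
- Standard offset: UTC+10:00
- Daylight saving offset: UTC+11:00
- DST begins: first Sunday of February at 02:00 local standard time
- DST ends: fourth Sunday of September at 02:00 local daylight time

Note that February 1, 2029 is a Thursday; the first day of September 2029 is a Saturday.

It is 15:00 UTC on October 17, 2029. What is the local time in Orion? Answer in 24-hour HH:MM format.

1 February 2029 is a Thursday, so the first Sunday is February 4.
1 September 2029 is a Saturday, so the first Sunday is September 2 and the fourth is September 23.
At the standard offset (UTC+10:00), 15:00 UTC + 10h = 01:00 Orion standard time (rolling into the next day, 18 October 2029).
Daylight saving runs 4 February – 23 September; the standard-time date in Orion, October 18, 2029, is outside that window, so Orion is on standard time at UTC+10:00.
15:00 UTC + 10h = 01:00 local (rolling into the next day, 18 October 2029).

01:00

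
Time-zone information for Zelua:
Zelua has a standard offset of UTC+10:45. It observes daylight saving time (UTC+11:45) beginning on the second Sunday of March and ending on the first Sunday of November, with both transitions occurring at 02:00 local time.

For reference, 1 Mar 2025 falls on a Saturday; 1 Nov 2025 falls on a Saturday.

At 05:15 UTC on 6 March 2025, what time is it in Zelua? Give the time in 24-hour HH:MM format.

1 March 2025 is a Saturday, so the first Sunday is March 2 and the second is March 9.
1 November 2025 is a Saturday, so the first Sunday is November 2.
At the standard offset (UTC+10:45), 05:15 UTC + 10h45m = 16:00 Zelua standard time.
Daylight saving runs 9 March – 2 November; the standard-time date in Zelua, 6 March 2025, is outside that window, so Zelua is on standard time at UTC+10:45.
05:15 UTC + 10h45m = 16:00 local.

16:00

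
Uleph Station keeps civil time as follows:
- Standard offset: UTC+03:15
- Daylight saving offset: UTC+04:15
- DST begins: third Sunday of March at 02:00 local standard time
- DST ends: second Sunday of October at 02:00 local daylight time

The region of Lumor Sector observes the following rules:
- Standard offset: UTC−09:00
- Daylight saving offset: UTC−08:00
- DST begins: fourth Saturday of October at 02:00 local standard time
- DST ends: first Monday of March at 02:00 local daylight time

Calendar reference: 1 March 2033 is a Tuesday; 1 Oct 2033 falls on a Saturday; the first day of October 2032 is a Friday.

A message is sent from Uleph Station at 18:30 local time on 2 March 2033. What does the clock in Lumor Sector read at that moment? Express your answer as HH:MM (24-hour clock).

1 March 2033 is a Tuesday, so the first Sunday is March 6 and the third is March 20.
1 October 2033 is a Saturday, so the first Sunday is October 2 and the second is October 9.
2 March 2033 is outside the daylight-saving period (20 March – 9 October), so Uleph Station is on standard time, UTC+03:15.
18:30 Uleph Station − 3h15m = 15:15 UTC.
1 October 2032 is a Friday, so the first Saturday is October 2 and the fourth is October 23.
1 March 2033 is a Tuesday, so the first Monday is March 7.
At the standard offset (UTC−09:00), 15:15 UTC − 9h = 06:15 Lumor Sector standard time.
The standard-time date in Lumor Sector, 2 March 2033, lies within the daylight-saving period (23 October 2032 – 7 March 2033), so Lumor Sector is on daylight time, UTC−08:00.
15:15 UTC − 8h = 07:15 Lumor Sector.

07:15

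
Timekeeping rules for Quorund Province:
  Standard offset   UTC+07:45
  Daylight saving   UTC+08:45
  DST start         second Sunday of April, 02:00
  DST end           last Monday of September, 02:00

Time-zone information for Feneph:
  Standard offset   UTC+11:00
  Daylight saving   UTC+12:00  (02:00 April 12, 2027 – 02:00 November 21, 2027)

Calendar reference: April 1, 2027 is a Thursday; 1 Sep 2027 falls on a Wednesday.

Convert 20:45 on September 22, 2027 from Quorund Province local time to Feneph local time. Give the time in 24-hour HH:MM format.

00:00

1 April 2027 is a Thursday, so the first Sunday is April 4 and the second is April 11.
1 September 2027 is a Wednesday, so Mondays fall on 6, 13, 20, 27; the last is September 27.
Daylight saving runs 11 April – 27 September; September 22, 2027 is inside that window, so Quorund Province is at UTC+08:45.
20:45 Quorund Province − 8h45m = 12:00 UTC.
At the standard offset (UTC+11:00), 12:00 UTC + 11h = 23:00 Feneph standard time.
The standard-time date in Feneph, September 22, 2027, falls between 12 April and 21 November, so daylight saving is in effect and Feneph is at UTC+12:00.
12:00 UTC + 12h = 00:00 Feneph (rolling into the next day, 23 September 2027).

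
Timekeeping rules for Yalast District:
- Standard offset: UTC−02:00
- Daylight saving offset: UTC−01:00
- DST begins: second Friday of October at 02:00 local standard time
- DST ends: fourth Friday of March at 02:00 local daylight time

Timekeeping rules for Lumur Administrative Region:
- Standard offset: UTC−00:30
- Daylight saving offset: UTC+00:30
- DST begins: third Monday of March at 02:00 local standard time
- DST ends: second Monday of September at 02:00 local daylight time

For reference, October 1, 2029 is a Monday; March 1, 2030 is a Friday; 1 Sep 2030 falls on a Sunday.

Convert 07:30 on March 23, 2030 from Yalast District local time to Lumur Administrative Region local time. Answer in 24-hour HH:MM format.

10:00

1 October 2029 is a Monday, so the first Friday is October 5 and the second is October 12.
1 March 2030 is a Friday, so the first Friday is March 1 and the fourth is March 22.
March 23, 2030 is outside the daylight-saving period (12 October 2029 – 22 March 2030), so Yalast District is on standard time, UTC−02:00.
07:30 Yalast District + 2h = 09:30 UTC.
1 March 2030 is a Friday, so the first Monday is March 4 and the third is March 18.
1 September 2030 is a Sunday, so the first Monday is September 2 and the second is September 9.
At the standard offset (UTC−00:30), 09:30 UTC − 0h30m = 09:00 Lumur Administrative Region standard time.
The standard-time date in Lumur Administrative Region, March 23, 2030, falls between 18 March and 9 September, so daylight saving is in effect and Lumur Administrative Region is at UTC+00:30.
09:30 UTC + 0h30m = 10:00 Lumur Administrative Region.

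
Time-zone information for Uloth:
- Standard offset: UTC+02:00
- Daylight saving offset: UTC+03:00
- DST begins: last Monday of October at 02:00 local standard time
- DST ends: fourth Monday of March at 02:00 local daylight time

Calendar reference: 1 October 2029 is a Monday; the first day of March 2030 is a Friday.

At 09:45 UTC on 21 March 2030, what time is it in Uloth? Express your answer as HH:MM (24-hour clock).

1 October 2029 is a Monday, so Mondays fall on 1, 8, 15, 22, 29; the last is October 29.
1 March 2030 is a Friday, so the first Monday is March 4 and the fourth is March 25.
At the standard offset (UTC+02:00), 09:45 UTC + 2h = 11:45 Uloth standard time.
The standard-time date in Uloth, 21 March 2030, lies within the daylight-saving period (29 October 2029 – 25 March 2030), so Uloth is on daylight time, UTC+03:00.
09:45 UTC + 3h = 12:45 local.

12:45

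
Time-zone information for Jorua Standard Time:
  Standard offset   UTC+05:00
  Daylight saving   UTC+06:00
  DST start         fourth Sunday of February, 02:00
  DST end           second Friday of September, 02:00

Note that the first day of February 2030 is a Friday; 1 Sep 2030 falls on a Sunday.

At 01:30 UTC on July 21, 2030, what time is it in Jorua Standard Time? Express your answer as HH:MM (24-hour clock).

07:30

1 February 2030 is a Friday, so the first Sunday is February 3 and the fourth is February 24.
1 September 2030 is a Sunday, so the first Friday is September 6 and the second is September 13.
At the standard offset (UTC+05:00), 01:30 UTC + 5h = 06:30 Jorua Standard Time standard time.
The standard-time date in Jorua Standard Time, July 21, 2030, falls between 24 February and 13 September, so daylight saving is in effect and Jorua Standard Time is at UTC+06:00.
01:30 UTC + 6h = 07:30 local.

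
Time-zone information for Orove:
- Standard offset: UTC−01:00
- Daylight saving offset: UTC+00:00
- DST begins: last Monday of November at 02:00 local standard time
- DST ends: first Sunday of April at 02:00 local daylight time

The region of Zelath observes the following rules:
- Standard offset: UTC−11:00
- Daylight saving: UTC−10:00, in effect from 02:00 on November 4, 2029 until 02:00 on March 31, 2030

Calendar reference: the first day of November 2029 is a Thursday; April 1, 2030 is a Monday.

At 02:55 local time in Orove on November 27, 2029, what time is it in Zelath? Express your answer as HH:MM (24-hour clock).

16:55

1 November 2029 is a Thursday, so Mondays fall on 5, 12, 19, 26; the last is November 26.
1 April 2030 is a Monday, so the first Sunday is April 7.
Daylight saving runs 26 November 2029 – 7 April 2030; November 27, 2029 is inside that window, so Orove is at UTC+00:00.
02:55 Orove − 0h = 02:55 UTC.
At the standard offset (UTC−11:00), 02:55 UTC − 11h = 15:55 Zelath standard time (rolling into the previous day, 26 November 2029).
The standard-time date in Zelath, November 26, 2029, lies within the daylight-saving period (4 November 2029 – 31 March 2030), so Zelath is on daylight time, UTC−10:00.
02:55 UTC − 10h = 16:55 Zelath (rolling into the previous day, 26 November 2029).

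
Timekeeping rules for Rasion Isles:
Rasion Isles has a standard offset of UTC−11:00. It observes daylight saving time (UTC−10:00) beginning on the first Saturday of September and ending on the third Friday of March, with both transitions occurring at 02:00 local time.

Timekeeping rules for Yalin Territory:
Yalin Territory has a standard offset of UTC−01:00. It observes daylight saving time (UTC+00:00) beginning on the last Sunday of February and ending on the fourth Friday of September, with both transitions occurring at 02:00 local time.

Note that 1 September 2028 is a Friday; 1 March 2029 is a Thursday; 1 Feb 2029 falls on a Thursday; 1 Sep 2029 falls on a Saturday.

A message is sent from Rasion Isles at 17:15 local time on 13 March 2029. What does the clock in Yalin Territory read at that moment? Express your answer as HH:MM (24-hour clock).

03:15

1 September 2028 is a Friday, so the first Saturday is September 2.
1 March 2029 is a Thursday, so the first Friday is March 2 and the third is March 16.
Daylight saving runs 2 September 2028 – 16 March 2029; 13 March 2029 is inside that window, so Rasion Isles is at UTC−10:00.
17:15 Rasion Isles + 10h = 03:15 UTC (rolling into the next day, 14 March 2029).
1 February 2029 is a Thursday, so Sundays fall on 4, 11, 18, 25; the last is February 25.
1 September 2029 is a Saturday, so the first Friday is September 7 and the fourth is September 28.
At the standard offset (UTC−01:00), 03:15 UTC − 1h = 02:15 Yalin Territory standard time.
The standard-time date in Yalin Territory, 14 March 2029, lies within the daylight-saving period (25 February – 28 September), so Yalin Territory is on daylight time, UTC+00:00.
03:15 UTC + 0h = 03:15 Yalin Territory.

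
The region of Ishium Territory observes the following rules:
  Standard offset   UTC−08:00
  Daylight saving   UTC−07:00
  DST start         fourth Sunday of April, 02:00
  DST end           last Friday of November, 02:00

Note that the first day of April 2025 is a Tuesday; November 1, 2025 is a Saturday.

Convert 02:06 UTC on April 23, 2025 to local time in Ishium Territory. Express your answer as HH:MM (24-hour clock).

18:06

1 April 2025 is a Tuesday, so the first Sunday is April 6 and the fourth is April 27.
1 November 2025 is a Saturday, so Fridays fall on 7, 14, 21, 28; the last is November 28.
At the standard offset (UTC−08:00), 02:06 UTC − 8h = 18:06 Ishium Territory standard time (rolling into the previous day, 22 April 2025).
Daylight saving runs 27 April – 28 November; the standard-time date in Ishium Territory, April 22, 2025, is outside that window, so Ishium Territory is on standard time at UTC−08:00.
02:06 UTC − 8h = 18:06 local (rolling into the previous day, 22 April 2025).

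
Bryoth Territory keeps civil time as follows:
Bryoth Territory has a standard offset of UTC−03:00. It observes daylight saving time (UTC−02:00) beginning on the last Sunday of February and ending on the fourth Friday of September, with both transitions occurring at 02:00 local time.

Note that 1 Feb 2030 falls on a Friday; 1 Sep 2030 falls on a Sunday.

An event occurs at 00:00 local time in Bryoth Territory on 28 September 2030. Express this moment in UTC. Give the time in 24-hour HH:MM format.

03:00

1 February 2030 is a Friday, so Sundays fall on 3, 10, 17, 24; the last is February 24.
1 September 2030 is a Sunday, so the first Friday is September 6 and the fourth is September 27.
Daylight saving runs 24 February – 27 September; 28 September 2030 is outside that window, so Bryoth Territory is on standard time at UTC−03:00.
00:00 local + 3h = 03:00 UTC.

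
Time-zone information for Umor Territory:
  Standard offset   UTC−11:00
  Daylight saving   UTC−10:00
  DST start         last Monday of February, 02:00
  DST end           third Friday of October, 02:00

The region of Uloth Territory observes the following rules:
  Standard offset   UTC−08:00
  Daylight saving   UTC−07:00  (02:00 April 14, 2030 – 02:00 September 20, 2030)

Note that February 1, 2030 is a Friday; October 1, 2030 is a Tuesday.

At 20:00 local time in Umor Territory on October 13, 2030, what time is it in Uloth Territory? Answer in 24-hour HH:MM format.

22:00

1 February 2030 is a Friday, so Mondays fall on 4, 11, 18, 25; the last is February 25.
1 October 2030 is a Tuesday, so the first Friday is October 4 and the third is October 18.
October 13, 2030 falls between 25 February and 18 October, so daylight saving is in effect and Umor Territory is at UTC−10:00.
20:00 Umor Territory + 10h = 06:00 UTC (rolling into the next day, 14 October 2030).
At the standard offset (UTC−08:00), 06:00 UTC − 8h = 22:00 Uloth Territory standard time (rolling into the previous day, 13 October 2030).
The standard-time date in Uloth Territory, October 13, 2030, does not fall between 14 April and 20 September, so daylight saving is not in effect and Uloth Territory is at UTC−08:00.
06:00 UTC − 8h = 22:00 Uloth Territory (rolling into the previous day, 13 October 2030).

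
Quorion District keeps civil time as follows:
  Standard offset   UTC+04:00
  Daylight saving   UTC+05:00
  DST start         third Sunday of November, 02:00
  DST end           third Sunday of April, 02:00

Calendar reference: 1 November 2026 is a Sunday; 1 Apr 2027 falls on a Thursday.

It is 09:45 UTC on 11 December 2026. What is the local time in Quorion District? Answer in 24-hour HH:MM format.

14:45

1 November 2026 is a Sunday, so the first Sunday is November 1 and the third is November 15.
1 April 2027 is a Thursday, so the first Sunday is April 4 and the third is April 18.
At the standard offset (UTC+04:00), 09:45 UTC + 4h = 13:45 Quorion District standard time.
The standard-time date in Quorion District, 11 December 2026, lies within the daylight-saving period (15 November 2026 – 18 April 2027), so Quorion District is on daylight time, UTC+05:00.
09:45 UTC + 5h = 14:45 local.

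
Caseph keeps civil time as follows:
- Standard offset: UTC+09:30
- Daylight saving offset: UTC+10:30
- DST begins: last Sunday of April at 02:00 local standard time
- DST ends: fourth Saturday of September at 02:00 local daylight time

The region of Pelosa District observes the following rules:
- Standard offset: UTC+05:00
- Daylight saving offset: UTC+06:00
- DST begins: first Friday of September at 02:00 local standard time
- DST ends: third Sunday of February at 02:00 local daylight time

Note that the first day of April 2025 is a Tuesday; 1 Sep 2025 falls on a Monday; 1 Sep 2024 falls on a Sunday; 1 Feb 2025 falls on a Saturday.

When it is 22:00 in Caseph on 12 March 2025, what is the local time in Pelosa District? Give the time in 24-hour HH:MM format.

1 April 2025 is a Tuesday, so Sundays fall on 6, 13, 20, 27; the last is April 27.
1 September 2025 is a Monday, so the first Saturday is September 6 and the fourth is September 27.
Daylight saving runs 27 April – 27 September; 12 March 2025 is outside that window, so Caseph is on standard time at UTC+09:30.
22:00 Caseph − 9h30m = 12:30 UTC.
1 September 2024 is a Sunday, so the first Friday is September 6.
1 February 2025 is a Saturday, so the first Sunday is February 2 and the third is February 16.
At the standard offset (UTC+05:00), 12:30 UTC + 5h = 17:30 Pelosa District standard time.
The standard-time date in Pelosa District, 12 March 2025, does not fall between 6 September 2024 and 16 February 2025, so daylight saving is not in effect and Pelosa District is at UTC+05:00.
12:30 UTC + 5h = 17:30 Pelosa District.

17:30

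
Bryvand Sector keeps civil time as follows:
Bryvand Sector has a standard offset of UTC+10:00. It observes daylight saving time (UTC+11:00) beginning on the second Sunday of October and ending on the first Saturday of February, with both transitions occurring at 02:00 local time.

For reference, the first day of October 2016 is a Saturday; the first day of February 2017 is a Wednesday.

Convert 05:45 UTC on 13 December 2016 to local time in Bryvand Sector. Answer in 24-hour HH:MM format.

16:45

1 October 2016 is a Saturday, so the first Sunday is October 2 and the second is October 9.
1 February 2017 is a Wednesday, so the first Saturday is February 4.
At the standard offset (UTC+10:00), 05:45 UTC + 10h = 15:45 Bryvand Sector standard time.
The standard-time date in Bryvand Sector, 13 December 2016, lies within the daylight-saving period (9 October 2016 – 4 February 2017), so Bryvand Sector is on daylight time, UTC+11:00.
05:45 UTC + 11h = 16:45 local.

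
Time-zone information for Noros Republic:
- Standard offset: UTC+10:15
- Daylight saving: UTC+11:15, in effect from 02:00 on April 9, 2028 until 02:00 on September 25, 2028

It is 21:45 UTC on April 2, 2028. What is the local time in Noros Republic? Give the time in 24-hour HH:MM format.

At the standard offset (UTC+10:15), 21:45 UTC + 10h15m = 08:00 Noros Republic standard time (rolling into the next day, 3 April 2028).
The standard-time date in Noros Republic, April 3, 2028, is outside the daylight-saving period (9 April – 25 September), so Noros Republic is on standard time, UTC+10:15.
21:45 UTC + 10h15m = 08:00 local (rolling into the next day, 3 April 2028).

08:00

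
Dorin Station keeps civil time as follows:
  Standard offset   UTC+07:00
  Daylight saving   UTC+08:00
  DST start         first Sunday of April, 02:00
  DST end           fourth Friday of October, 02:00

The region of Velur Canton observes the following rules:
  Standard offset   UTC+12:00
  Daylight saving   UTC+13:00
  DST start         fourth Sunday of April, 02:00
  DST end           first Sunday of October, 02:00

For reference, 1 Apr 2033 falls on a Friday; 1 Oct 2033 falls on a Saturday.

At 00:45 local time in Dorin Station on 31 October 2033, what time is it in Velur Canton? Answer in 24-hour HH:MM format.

05:45

1 April 2033 is a Friday, so the first Sunday is April 3.
1 October 2033 is a Saturday, so the first Friday is October 7 and the fourth is October 28.
31 October 2033 does not fall between 3 April and 28 October, so daylight saving is not in effect and Dorin Station is at UTC+07:00.
00:45 Dorin Station − 7h = 17:45 UTC (rolling into the previous day, 30 October 2033).
1 April 2033 is a Friday, so the first Sunday is April 3 and the fourth is April 24.
1 October 2033 is a Saturday, so the first Sunday is October 2.
At the standard offset (UTC+12:00), 17:45 UTC + 12h = 05:45 Velur Canton standard time (rolling into the next day, 31 October 2033).
The standard-time date in Velur Canton, 31 October 2033, is outside the daylight-saving period (24 April – 2 October), so Velur Canton is on standard time, UTC+12:00.
17:45 UTC + 12h = 05:45 Velur Canton (rolling into the next day, 31 October 2033).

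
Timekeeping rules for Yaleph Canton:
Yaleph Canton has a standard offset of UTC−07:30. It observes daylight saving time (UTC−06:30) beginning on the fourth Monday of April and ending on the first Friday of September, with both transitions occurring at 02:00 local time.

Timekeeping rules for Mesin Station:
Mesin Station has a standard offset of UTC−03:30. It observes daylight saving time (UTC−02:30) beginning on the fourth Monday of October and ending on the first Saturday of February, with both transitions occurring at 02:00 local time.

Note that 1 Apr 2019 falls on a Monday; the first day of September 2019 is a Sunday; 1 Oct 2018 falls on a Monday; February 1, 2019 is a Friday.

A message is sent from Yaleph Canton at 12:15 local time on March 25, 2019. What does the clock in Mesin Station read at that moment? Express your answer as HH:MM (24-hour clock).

1 April 2019 is a Monday, so the first Monday is April 1 and the fourth is April 22.
1 September 2019 is a Sunday, so the first Friday is September 6.
March 25, 2019 is outside the daylight-saving period (22 April – 6 September), so Yaleph Canton is on standard time, UTC−07:30.
12:15 Yaleph Canton + 7h30m = 19:45 UTC.
1 October 2018 is a Monday, so the first Monday is October 1 and the fourth is October 22.
1 February 2019 is a Friday, so the first Saturday is February 2.
At the standard offset (UTC−03:30), 19:45 UTC − 3h30m = 16:15 Mesin Station standard time.
Daylight saving runs 22 October 2018 – 2 February 2019; the standard-time date in Mesin Station, March 25, 2019, is outside that window, so Mesin Station is on standard time at UTC−03:30.
19:45 UTC − 3h30m = 16:15 Mesin Station.

16:15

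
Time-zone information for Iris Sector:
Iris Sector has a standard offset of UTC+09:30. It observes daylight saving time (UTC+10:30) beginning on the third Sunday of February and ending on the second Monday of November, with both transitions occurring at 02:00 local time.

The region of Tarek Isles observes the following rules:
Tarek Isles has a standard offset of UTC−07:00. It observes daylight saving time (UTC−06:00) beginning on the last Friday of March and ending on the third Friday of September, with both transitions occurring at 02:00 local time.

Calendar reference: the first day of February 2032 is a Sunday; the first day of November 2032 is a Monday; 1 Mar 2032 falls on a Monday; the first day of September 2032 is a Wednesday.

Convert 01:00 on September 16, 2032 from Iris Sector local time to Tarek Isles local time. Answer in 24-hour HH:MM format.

1 February 2032 is a Sunday, so the first Sunday is February 1 and the third is February 15.
1 November 2032 is a Monday, so the first Monday is November 1 and the second is November 8.
September 16, 2032 falls between 15 February and 8 November, so daylight saving is in effect and Iris Sector is at UTC+10:30.
01:00 Iris Sector − 10h30m = 14:30 UTC (rolling into the previous day, 15 September 2032).
1 March 2032 is a Monday, so Fridays fall on 5, 12, 19, 26; the last is March 26.
1 September 2032 is a Wednesday, so the first Friday is September 3 and the third is September 17.
At the standard offset (UTC−07:00), 14:30 UTC − 7h = 07:30 Tarek Isles standard time.
The standard-time date in Tarek Isles, September 15, 2032, lies within the daylight-saving period (26 March – 17 September), so Tarek Isles is on daylight time, UTC−06:00.
14:30 UTC − 6h = 08:30 Tarek Isles.

08:30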